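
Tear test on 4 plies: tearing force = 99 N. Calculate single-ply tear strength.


Formula: Per-ply strength = Total force / Number of plies
Per-ply = 99 N / 4
Per-ply = 24.75 N

24.75 N


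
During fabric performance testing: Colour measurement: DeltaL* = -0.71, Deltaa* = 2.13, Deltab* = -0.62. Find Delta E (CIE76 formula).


Formula: Delta E = sqrt(dL*^2 + da*^2 + db*^2)
Step 1: dL*^2 = (-0.71)^2 = 0.5041
Step 2: da*^2 = 2.13^2 = 4.5369
Step 3: db*^2 = (-0.62)^2 = 0.3844
Step 4: Sum = 0.5041 + 4.5369 + 0.3844 = 5.4254
Step 5: Delta E = sqrt(5.4254) = 2.33

2.33 Delta E


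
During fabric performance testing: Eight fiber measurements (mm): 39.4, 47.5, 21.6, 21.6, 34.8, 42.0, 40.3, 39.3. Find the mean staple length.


Formula: Mean = sum of lengths / count
Sum = 39.4 + 47.5 + 21.6 + 21.6 + 34.8 + 42.0 + 40.3 + 39.3
Sum = 286.5 mm
Mean = 286.5 / 8 = 35.81 mm

35.81 mm


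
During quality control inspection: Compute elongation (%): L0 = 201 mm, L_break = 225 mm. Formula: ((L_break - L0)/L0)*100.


Formula: Elongation (%) = ((L_break - L0) / L0) * 100
Step 1: Extension = 225 - 201 = 24 mm
Step 2: Elongation = (24 / 201) * 100
Step 3: Elongation = 0.119403 * 100 = 11.9403% ≈ 11.9%

11.9%


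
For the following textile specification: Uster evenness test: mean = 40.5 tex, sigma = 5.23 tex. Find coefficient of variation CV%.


Formula: CV% = (standard deviation / mean) * 100
Step 1: Ratio = 5.23 / 40.5 = 0.129136
Step 2: CV% = 0.129136 * 100 = 12.9136% ≈ 12.9%

12.9%


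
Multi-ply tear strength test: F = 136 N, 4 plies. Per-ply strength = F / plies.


Formula: Per-ply strength = Total force / Number of plies
Per-ply = 136 N / 4
Per-ply = 34 N

34 N


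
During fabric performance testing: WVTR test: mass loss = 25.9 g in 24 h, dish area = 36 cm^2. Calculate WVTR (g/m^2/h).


Formula: WVTR = mass_loss / (area * time)
Step 1: Convert area: 36 cm^2 = 0.0036 m^2
Step 2: WVTR = 25.9 g / (0.0036 m^2 * 24 h)
Step 3: WVTR = 25.9 / 0.0864 = 299.8 g/m^2/h

299.8 g/m^2/h


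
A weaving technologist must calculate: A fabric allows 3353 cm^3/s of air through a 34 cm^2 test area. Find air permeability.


Formula: Air Permeability = Airflow / Test Area
AP = 3353 cm^3/s / 34 cm^2
AP = 98.6 cm^3/s/cm^2

98.6 cm^3/s/cm^2


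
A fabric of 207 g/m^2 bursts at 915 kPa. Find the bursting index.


Formula: Bursting Index = Bursting Strength / Fabric GSM
BI = 915 kPa / 207 g/m^2
BI = 4.420 kPa/(g/m^2)

4.420 kPa/(g/m^2)


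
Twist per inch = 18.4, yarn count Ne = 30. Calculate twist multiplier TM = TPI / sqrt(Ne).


Formula: TM = TPI / sqrt(Ne)
Step 1: sqrt(Ne) = sqrt(30) = 5.4772
Step 2: TM = 18.4 / 5.4772 = 3.36

3.36 TM


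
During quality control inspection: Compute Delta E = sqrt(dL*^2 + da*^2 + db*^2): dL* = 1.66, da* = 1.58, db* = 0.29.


Formula: Delta E = sqrt(dL*^2 + da*^2 + db*^2)
Step 1: dL*^2 = 1.66^2 = 2.7556
Step 2: da*^2 = 1.58^2 = 2.4964
Step 3: db*^2 = 0.29^2 = 0.0841
Step 4: Sum = 2.7556 + 2.4964 + 0.0841 = 5.3361
Step 5: Delta E = sqrt(5.3361) = 2.31

2.31 Delta E


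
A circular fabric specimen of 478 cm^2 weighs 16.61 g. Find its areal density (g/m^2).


Formula: GSM = mass_g / area_m2
Step 1: Convert area: 478 cm^2 = 478 / 10000 = 0.0478 m^2
Step 2: GSM = 16.61 g / 0.0478 m^2 = 347.5 g/m^2

347.5 g/m^2


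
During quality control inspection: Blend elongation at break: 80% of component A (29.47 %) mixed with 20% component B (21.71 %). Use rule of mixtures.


Formula: Blend property = (fraction_A * property_A) + (fraction_B * property_B)
Step 1: Contribution A = 80/100 * 29.47 % = 23.576 %
Step 2: Contribution B = 20/100 * 21.71 % = 4.342 %
Step 3: Blend elongation at break = 23.576 + 4.342 = 27.918 %

27.918 %


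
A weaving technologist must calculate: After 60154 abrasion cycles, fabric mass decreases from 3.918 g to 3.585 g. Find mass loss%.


Formula: Mass loss% = ((m_before - m_after) / m_before) * 100
Step 1: Mass loss = 3.918 - 3.585 = 0.333 g
Step 2: Ratio = 0.333 / 3.918 = 0.0849923
Step 3: Mass loss% = 0.0849923 * 100 = 8.49923% ≈ 8.50%

8.50%


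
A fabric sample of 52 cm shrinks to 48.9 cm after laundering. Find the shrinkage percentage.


Formula: Shrinkage% = ((L_before - L_after) / L_before) * 100
Step 1: Shrinkage = 52 - 48.9 = 3.1 cm
Step 2: Shrinkage% = (3.1 / 52) * 100
Step 3: Shrinkage% = 0.059615 * 100 = 5.9615% ≈ 6.0%

6.0%


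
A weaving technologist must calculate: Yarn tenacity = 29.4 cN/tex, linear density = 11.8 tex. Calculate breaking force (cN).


Formula: Breaking force = Tenacity * Linear density
F = 29.4 cN/tex * 11.8 tex
F = 346.92 cN

346.92 cN


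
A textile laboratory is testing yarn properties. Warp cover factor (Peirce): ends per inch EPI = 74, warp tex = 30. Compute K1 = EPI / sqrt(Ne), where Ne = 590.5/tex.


Formula: K1 = EPI / sqrt(Ne), with Ne = 590.5 / tex_warp
Step 1: Ne = 590.5 / 30 = 19.683
Step 2: sqrt(Ne) = sqrt(19.683) = 4.4366
Step 3: K1 = 74 / 4.4366 = 16.7

16.7


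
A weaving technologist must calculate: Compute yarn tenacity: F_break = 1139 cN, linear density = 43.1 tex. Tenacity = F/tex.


Formula: Tenacity = Breaking force / Linear density
Tenacity = 1139 cN / 43.1 tex
Tenacity = 26.43 cN/tex

26.43 cN/tex


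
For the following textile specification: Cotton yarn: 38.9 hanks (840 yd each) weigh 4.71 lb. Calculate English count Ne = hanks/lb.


Formula: Ne = hanks / mass_lb
Substituting: Ne = 38.9 / 4.71
Ne = 8.3

8.3 Ne


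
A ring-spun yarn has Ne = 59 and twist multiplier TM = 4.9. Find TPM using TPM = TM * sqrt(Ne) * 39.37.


Formula: TPM = TM * sqrt(Ne) * 39.37
Step 1: sqrt(Ne) = sqrt(59) = 7.6811
Step 2: TM * sqrt(Ne) = 4.9 * 7.6811 = 37.6374
Step 3: TPM = 37.6374 * 39.37 = 1482 twists/m

1482 twists/m


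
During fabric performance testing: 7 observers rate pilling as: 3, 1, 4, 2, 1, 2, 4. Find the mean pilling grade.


Formula: Mean = sum / count
Sum = 3 + 1 + 4 + 2 + 1 + 2 + 4 = 17
Mean = 17 / 7 = 2.4

2.4


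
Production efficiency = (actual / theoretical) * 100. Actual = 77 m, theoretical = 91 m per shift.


Formula: Efficiency% = (Actual output / Theoretical output) * 100
Efficiency% = (77 / 91) * 100
Efficiency% = 0.846154 * 100 = 84.6154% ≈ 84.6%

84.6%


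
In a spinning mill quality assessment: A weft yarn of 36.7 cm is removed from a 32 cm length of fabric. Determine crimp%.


Formula: Crimp% = ((L_yarn - L_fabric) / L_fabric) * 100
Step 1: Extension = 36.7 - 32 = 4.7 cm
Step 2: Crimp% = (4.7 / 32) * 100
Step 3: Crimp% = 0.146875 * 100 = 14.6875% ≈ 14.7%

14.7%


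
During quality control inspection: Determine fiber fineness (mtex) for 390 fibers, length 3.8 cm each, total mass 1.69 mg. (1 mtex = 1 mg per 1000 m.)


Formula: fineness (mtex) = mass (mg) / total length (km) = (mass_mg / total_length_m) * 1000
Step 1: Convert fiber length: 3.8 cm = 0.038 m
Step 2: Total fiber length = 390 * 0.038 = 14.82 m
Step 3: Linear density = 1.69 mg / 14.82 m = 0.1140 mg/m
Step 4: fineness = 0.1140 * 1000 = 114.0 mtex

114.0 mtex


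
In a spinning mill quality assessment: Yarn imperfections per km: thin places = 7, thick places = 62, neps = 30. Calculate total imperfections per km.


Formula: Total = thin places + thick places + neps
Total = 7 + 62 + 30
Total = 99 imperfections/km

99 imperfections/km


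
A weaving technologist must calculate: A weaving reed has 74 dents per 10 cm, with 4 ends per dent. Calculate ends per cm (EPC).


Formula: EPC = (dents per 10 cm * ends per dent) / 10
Step 1: Total ends per 10 cm = 74 * 4 = 296
Step 2: EPC = 296 / 10 = 29.6 ends/cm

29.6 ends/cm


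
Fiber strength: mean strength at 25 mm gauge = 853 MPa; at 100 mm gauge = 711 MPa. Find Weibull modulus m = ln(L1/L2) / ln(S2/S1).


Formula: m = ln(L1/L2) / ln(S2/S1)
Step 1: ln(L1/L2) = ln(25/100) = -1.38629
Step 2: S2/S1 = 711/853 = 0.83353
Step 3: ln(S2/S1) = ln(0.83353) = -0.18209
Step 4: m = -1.38629 / -0.18209 = 7.61

7.61 (Weibull m)


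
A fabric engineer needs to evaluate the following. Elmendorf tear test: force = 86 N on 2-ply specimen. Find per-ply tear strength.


Formula: Per-ply strength = Total force / Number of plies
Per-ply = 86 N / 2
Per-ply = 43 N

43 N


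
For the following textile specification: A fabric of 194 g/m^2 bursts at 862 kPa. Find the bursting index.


Formula: Bursting Index = Bursting Strength / Fabric GSM
BI = 862 kPa / 194 g/m^2
BI = 4.443 kPa/(g/m^2)

4.443 kPa/(g/m^2)


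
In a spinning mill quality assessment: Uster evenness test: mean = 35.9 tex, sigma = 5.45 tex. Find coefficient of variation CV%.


Formula: CV% = (standard deviation / mean) * 100
Step 1: Ratio = 5.45 / 35.9 = 0.151811
Step 2: CV% = 0.151811 * 100 = 15.1811% ≈ 15.2%

15.2%


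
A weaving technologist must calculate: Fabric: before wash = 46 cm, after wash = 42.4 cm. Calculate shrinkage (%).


Formula: Shrinkage% = ((L_before - L_after) / L_before) * 100
Step 1: Shrinkage = 46 - 42.4 = 3.6 cm
Step 2: Shrinkage% = (3.6 / 46) * 100
Step 3: Shrinkage% = 0.078261 * 100 = 7.8261% ≈ 7.8%

7.8%


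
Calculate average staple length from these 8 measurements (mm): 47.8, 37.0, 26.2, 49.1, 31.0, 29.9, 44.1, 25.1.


Formula: Mean = sum of lengths / count
Sum = 47.8 + 37.0 + 26.2 + 49.1 + 31.0 + 29.9 + 44.1 + 25.1
Sum = 290.2 mm
Mean = 290.2 / 8 = 36.28 mm

36.28 mm


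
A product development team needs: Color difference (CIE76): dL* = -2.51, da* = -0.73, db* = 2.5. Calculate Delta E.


Formula: Delta E = sqrt(dL*^2 + da*^2 + db*^2)
Step 1: dL*^2 = (-2.51)^2 = 6.3001
Step 2: da*^2 = (-0.73)^2 = 0.5329
Step 3: db*^2 = 2.5^2 = 6.25
Step 4: Sum = 6.3001 + 0.5329 + 6.25 = 13.083
Step 5: Delta E = sqrt(13.083) = 3.62

3.62 Delta E


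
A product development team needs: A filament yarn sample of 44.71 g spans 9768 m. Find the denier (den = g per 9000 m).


Formula: den = (mass_g / length_m) * 9000
Substituting: den = (44.71 / 9768) * 9000
Intermediate: 44.71 / 9768 = 0.00457719 g/m
den = 0.00457719 * 9000 = 41.2 denier

41.2 denier


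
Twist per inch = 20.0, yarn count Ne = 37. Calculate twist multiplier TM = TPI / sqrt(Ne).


Formula: TM = TPI / sqrt(Ne)
Step 1: sqrt(Ne) = sqrt(37) = 6.0828
Step 2: TM = 20.0 / 6.0828 = 3.29

3.29 TM


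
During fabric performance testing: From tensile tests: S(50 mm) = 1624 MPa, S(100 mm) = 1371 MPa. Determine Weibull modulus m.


Formula: m = ln(L1/L2) / ln(S2/S1)
Step 1: ln(L1/L2) = ln(50/100) = -0.69315
Step 2: S2/S1 = 1371/1624 = 0.84421
Step 3: ln(S2/S1) = ln(0.84421) = -0.16935
Step 4: m = -0.69315 / -0.16935 = 4.09

4.09 (Weibull m)


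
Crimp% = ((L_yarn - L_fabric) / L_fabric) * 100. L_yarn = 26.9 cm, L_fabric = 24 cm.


Formula: Crimp% = ((L_yarn - L_fabric) / L_fabric) * 100
Step 1: Extension = 26.9 - 24 = 2.9 cm
Step 2: Crimp% = (2.9 / 24) * 100
Step 3: Crimp% = 0.120833 * 100 = 12.0833% ≈ 12.1%

12.1%


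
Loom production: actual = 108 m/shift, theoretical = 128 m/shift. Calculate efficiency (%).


Formula: Efficiency% = (Actual output / Theoretical output) * 100
Efficiency% = (108 / 128) * 100
Efficiency% = 0.84375 * 100 = 84.375% ≈ 84.4%

84.4%


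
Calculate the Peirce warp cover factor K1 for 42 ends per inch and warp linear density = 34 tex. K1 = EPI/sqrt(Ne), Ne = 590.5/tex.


Formula: K1 = EPI / sqrt(Ne), with Ne = 590.5 / tex_warp
Step 1: Ne = 590.5 / 34 = 17.368
Step 2: sqrt(Ne) = sqrt(17.368) = 4.1675
Step 3: K1 = 42 / 4.1675 = 10.1

10.1


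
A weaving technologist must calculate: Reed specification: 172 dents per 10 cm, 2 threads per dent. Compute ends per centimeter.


Formula: EPC = (dents per 10 cm * ends per dent) / 10
Step 1: Total ends per 10 cm = 172 * 2 = 344
Step 2: EPC = 344 / 10 = 34.4 ends/cm

34.4 ends/cm


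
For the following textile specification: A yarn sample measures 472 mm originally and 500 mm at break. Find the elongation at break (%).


Formula: Elongation (%) = ((L_break - L0) / L0) * 100
Step 1: Extension = 500 - 472 = 28 mm
Step 2: Elongation = (28 / 472) * 100
Step 3: Elongation = 0.059322 * 100 = 5.9322% ≈ 5.9%

5.9%


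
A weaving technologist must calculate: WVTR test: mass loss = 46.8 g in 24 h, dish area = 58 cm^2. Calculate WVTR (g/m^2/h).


Formula: WVTR = mass_loss / (area * time)
Step 1: Convert area: 58 cm^2 = 0.0058 m^2
Step 2: WVTR = 46.8 g / (0.0058 m^2 * 24 h)
Step 3: WVTR = 46.8 / 0.1392 = 336.2 g/m^2/h

336.2 g/m^2/h


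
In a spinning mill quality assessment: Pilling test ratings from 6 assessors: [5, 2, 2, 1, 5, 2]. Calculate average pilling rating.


Formula: Mean = sum / count
Sum = 5 + 2 + 2 + 1 + 5 + 2 = 17
Mean = 17 / 6 = 2.8

2.8


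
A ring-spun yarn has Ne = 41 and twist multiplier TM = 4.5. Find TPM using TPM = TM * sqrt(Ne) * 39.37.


Formula: TPM = TM * sqrt(Ne) * 39.37
Step 1: sqrt(Ne) = sqrt(41) = 6.4031
Step 2: TM * sqrt(Ne) = 4.5 * 6.4031 = 28.814
Step 3: TPM = 28.814 * 39.37 = 1134 twists/m

1134 twists/m


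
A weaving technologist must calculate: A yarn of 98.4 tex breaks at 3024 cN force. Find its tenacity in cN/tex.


Formula: Tenacity = Breaking force / Linear density
Tenacity = 3024 cN / 98.4 tex
Tenacity = 30.73 cN/tex

30.73 cN/tex


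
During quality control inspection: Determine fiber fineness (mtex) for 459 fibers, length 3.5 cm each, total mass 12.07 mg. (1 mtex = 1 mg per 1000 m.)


Formula: fineness (mtex) = mass (mg) / total length (km) = (mass_mg / total_length_m) * 1000
Step 1: Convert fiber length: 3.5 cm = 0.035 m
Step 2: Total fiber length = 459 * 0.035 = 16.065 m
Step 3: Linear density = 12.07 mg / 16.065 m = 0.7513 mg/m
Step 4: fineness = 0.7513 * 1000 = 751.3 mtex

751.3 mtex


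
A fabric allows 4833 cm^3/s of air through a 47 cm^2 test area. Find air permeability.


Formula: Air Permeability = Airflow / Test Area
AP = 4833 cm^3/s / 47 cm^2
AP = 102.8 cm^3/s/cm^2

102.8 cm^3/s/cm^2


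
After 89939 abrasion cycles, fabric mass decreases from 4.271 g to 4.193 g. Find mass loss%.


Formula: Mass loss% = ((m_before - m_after) / m_before) * 100
Step 1: Mass loss = 4.271 - 4.193 = 0.078 g
Step 2: Ratio = 0.078 / 4.271 = 0.0182627
Step 3: Mass loss% = 0.0182627 * 100 = 1.82627% ≈ 1.83%

1.83%


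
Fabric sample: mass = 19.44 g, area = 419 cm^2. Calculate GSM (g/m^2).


Formula: GSM = mass_g / area_m2
Step 1: Convert area: 419 cm^2 = 419 / 10000 = 0.0419 m^2
Step 2: GSM = 19.44 g / 0.0419 m^2 = 464.0 g/m^2

464.0 g/m^2


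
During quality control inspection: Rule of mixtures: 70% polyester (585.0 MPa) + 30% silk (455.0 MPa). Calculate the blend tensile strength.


Formula: Blend property = (fraction_A * property_A) + (fraction_B * property_B)
Step 1: Contribution A = 70/100 * 585.0 MPa = 409.5 MPa
Step 2: Contribution B = 30/100 * 455.0 MPa = 136.5 MPa
Step 3: Blend tensile strength = 409.5 + 136.5 = 546.0 MPa

546.0 MPa


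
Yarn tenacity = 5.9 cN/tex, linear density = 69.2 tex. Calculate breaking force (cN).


Formula: Breaking force = Tenacity * Linear density
F = 5.9 cN/tex * 69.2 tex
F = 408.28 cN

408.28 cN


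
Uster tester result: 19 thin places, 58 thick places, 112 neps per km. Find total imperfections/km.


Formula: Total = thin places + thick places + neps
Total = 19 + 58 + 112
Total = 189 imperfections/km

189 imperfections/km


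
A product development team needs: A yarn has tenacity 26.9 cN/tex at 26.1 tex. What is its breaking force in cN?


Formula: Breaking force = Tenacity * Linear density
F = 26.9 cN/tex * 26.1 tex
F = 702.09 cN

702.09 cN


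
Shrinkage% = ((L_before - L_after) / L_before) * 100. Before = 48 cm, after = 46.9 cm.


Formula: Shrinkage% = ((L_before - L_after) / L_before) * 100
Step 1: Shrinkage = 48 - 46.9 = 1.1 cm
Step 2: Shrinkage% = (1.1 / 48) * 100
Step 3: Shrinkage% = 0.022917 * 100 = 2.2917% ≈ 2.3%

2.3%


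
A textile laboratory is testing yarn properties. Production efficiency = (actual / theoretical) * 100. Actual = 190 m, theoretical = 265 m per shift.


Formula: Efficiency% = (Actual output / Theoretical output) * 100
Efficiency% = (190 / 265) * 100
Efficiency% = 0.716981 * 100 = 71.6981% ≈ 71.7%

71.7%


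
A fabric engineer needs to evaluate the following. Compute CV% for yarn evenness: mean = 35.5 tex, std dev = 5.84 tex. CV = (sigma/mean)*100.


Formula: CV% = (standard deviation / mean) * 100
Step 1: Ratio = 5.84 / 35.5 = 0.164507
Step 2: CV% = 0.164507 * 100 = 16.4507% ≈ 16.5%

16.5%


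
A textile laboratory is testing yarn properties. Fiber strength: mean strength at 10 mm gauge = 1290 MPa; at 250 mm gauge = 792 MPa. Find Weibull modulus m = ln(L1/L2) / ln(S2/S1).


Formula: m = ln(L1/L2) / ln(S2/S1)
Step 1: ln(L1/L2) = ln(10/250) = -3.21888
Step 2: S2/S1 = 792/1290 = 0.61395
Step 3: ln(S2/S1) = ln(0.61395) = -0.48784
Step 4: m = -3.21888 / -0.48784 = 6.60

6.60 (Weibull m)


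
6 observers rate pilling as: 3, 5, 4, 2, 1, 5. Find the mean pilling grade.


Formula: Mean = sum / count
Sum = 3 + 5 + 4 + 2 + 1 + 5 = 20
Mean = 20 / 6 = 3.3

3.3


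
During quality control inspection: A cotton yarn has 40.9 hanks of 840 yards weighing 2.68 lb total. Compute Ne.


Formula: Ne = hanks / mass_lb
Substituting: Ne = 40.9 / 2.68
Ne = 15.3

15.3 Ne


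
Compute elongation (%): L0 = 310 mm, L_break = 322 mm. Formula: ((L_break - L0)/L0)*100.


Formula: Elongation (%) = ((L_break - L0) / L0) * 100
Step 1: Extension = 322 - 310 = 12 mm
Step 2: Elongation = (12 / 310) * 100
Step 3: Elongation = 0.03871 * 100 = 3.871% ≈ 3.9%

3.9%


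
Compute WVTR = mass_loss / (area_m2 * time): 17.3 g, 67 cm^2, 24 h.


Formula: WVTR = mass_loss / (area * time)
Step 1: Convert area: 67 cm^2 = 0.0067 m^2
Step 2: WVTR = 17.3 g / (0.0067 m^2 * 24 h)
Step 3: WVTR = 17.3 / 0.1608 = 107.6 g/m^2/h

107.6 g/m^2/h


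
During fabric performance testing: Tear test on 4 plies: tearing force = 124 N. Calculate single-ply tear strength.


Formula: Per-ply strength = Total force / Number of plies
Per-ply = 124 N / 4
Per-ply = 31 N

31 N


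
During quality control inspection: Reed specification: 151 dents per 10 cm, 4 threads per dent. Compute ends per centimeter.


Formula: EPC = (dents per 10 cm * ends per dent) / 10
Step 1: Total ends per 10 cm = 151 * 4 = 604
Step 2: EPC = 604 / 10 = 60.4 ends/cm

60.4 ends/cm


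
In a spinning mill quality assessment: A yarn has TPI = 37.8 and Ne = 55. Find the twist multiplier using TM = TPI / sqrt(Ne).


Formula: TM = TPI / sqrt(Ne)
Step 1: sqrt(Ne) = sqrt(55) = 7.4162
Step 2: TM = 37.8 / 7.4162 = 5.10

5.10 TM


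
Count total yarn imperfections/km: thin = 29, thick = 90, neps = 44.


Formula: Total = thin places + thick places + neps
Total = 29 + 90 + 44
Total = 163 imperfections/km

163 imperfections/km


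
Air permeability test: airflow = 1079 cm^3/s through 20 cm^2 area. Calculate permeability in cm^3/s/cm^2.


Formula: Air Permeability = Airflow / Test Area
AP = 1079 cm^3/s / 20 cm^2
AP = 54.0 cm^3/s/cm^2

54.0 cm^3/s/cm^2


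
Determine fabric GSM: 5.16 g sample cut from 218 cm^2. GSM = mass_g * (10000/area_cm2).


Formula: GSM = mass_g / area_m2
Step 1: Convert area: 218 cm^2 = 218 / 10000 = 0.0218 m^2
Step 2: GSM = 5.16 g / 0.0218 m^2 = 236.7 g/m^2

236.7 g/m^2


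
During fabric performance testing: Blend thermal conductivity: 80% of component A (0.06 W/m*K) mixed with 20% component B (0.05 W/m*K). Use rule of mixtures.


Formula: Blend property = (fraction_A * property_A) + (fraction_B * property_B)
Step 1: Contribution A = 80/100 * 0.06 W/m*K = 0.048 W/m*K
Step 2: Contribution B = 20/100 * 0.05 W/m*K = 0.01 W/m*K
Step 3: Blend thermal conductivity = 0.048 + 0.01 = 0.058 W/m*K

0.058 W/m*K


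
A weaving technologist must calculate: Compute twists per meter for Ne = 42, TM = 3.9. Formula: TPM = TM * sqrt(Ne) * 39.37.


Formula: TPM = TM * sqrt(Ne) * 39.37
Step 1: sqrt(Ne) = sqrt(42) = 6.4807
Step 2: TM * sqrt(Ne) = 3.9 * 6.4807 = 25.2747
Step 3: TPM = 25.2747 * 39.37 = 995 twists/m

995 twists/m


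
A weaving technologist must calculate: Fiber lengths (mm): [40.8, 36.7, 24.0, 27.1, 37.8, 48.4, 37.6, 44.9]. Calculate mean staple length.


Formula: Mean = sum of lengths / count
Sum = 40.8 + 36.7 + 24.0 + 27.1 + 37.8 + 48.4 + 37.6 + 44.9
Sum = 297.3 mm
Mean = 297.3 / 8 = 37.16 mm

37.16 mm


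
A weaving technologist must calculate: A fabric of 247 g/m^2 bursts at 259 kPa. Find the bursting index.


Formula: Bursting Index = Bursting Strength / Fabric GSM
BI = 259 kPa / 247 g/m^2
BI = 1.049 kPa/(g/m^2)

1.049 kPa/(g/m^2)


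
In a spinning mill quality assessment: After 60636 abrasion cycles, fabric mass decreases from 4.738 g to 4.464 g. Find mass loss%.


Formula: Mass loss% = ((m_before - m_after) / m_before) * 100
Step 1: Mass loss = 4.738 - 4.464 = 0.274 g
Step 2: Ratio = 0.274 / 4.738 = 0.0578303
Step 3: Mass loss% = 0.0578303 * 100 = 5.78303% ≈ 5.78%

5.78%


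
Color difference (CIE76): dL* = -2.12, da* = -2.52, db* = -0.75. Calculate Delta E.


Formula: Delta E = sqrt(dL*^2 + da*^2 + db*^2)
Step 1: dL*^2 = (-2.12)^2 = 4.4944
Step 2: da*^2 = (-2.52)^2 = 6.3504
Step 3: db*^2 = (-0.75)^2 = 0.5625
Step 4: Sum = 4.4944 + 6.3504 + 0.5625 = 11.4073
Step 5: Delta E = sqrt(11.4073) = 3.38

3.38 Delta E


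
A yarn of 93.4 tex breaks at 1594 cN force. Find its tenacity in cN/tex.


Formula: Tenacity = Breaking force / Linear density
Tenacity = 1594 cN / 93.4 tex
Tenacity = 17.07 cN/tex

17.07 cN/tex


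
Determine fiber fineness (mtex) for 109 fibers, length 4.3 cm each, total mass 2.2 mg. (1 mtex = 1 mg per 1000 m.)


Formula: fineness (mtex) = mass (mg) / total length (km) = (mass_mg / total_length_m) * 1000
Step 1: Convert fiber length: 4.3 cm = 0.043 m
Step 2: Total fiber length = 109 * 0.043 = 4.687 m
Step 3: Linear density = 2.2 mg / 4.687 m = 0.4694 mg/m
Step 4: fineness = 0.4694 * 1000 = 469.4 mtex

469.4 mtex


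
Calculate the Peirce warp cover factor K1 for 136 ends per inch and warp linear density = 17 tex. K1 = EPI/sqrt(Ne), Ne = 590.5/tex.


Formula: K1 = EPI / sqrt(Ne), with Ne = 590.5 / tex_warp
Step 1: Ne = 590.5 / 17 = 34.735
Step 2: sqrt(Ne) = sqrt(34.735) = 5.8936
Step 3: K1 = 136 / 5.8936 = 23.1

23.1


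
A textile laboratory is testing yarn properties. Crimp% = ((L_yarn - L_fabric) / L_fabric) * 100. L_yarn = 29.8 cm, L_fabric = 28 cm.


Formula: Crimp% = ((L_yarn - L_fabric) / L_fabric) * 100
Step 1: Extension = 29.8 - 28 = 1.8 cm
Step 2: Crimp% = (1.8 / 28) * 100
Step 3: Crimp% = 0.064286 * 100 = 6.4286% ≈ 6.4%

6.4%


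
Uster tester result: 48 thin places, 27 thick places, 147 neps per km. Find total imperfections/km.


Formula: Total = thin places + thick places + neps
Total = 48 + 27 + 147
Total = 222 imperfections/km

222 imperfections/km


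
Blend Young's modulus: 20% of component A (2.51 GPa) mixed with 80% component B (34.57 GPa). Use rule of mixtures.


Formula: Blend property = (fraction_A * property_A) + (fraction_B * property_B)
Step 1: Contribution A = 20/100 * 2.51 GPa = 0.502 GPa
Step 2: Contribution B = 80/100 * 34.57 GPa = 27.656 GPa
Step 3: Blend Young's modulus = 0.502 + 27.656 = 28.158 GPa

28.158 GPa


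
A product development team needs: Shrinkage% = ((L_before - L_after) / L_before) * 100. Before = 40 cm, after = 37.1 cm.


Formula: Shrinkage% = ((L_before - L_after) / L_before) * 100
Step 1: Shrinkage = 40 - 37.1 = 2.9 cm
Step 2: Shrinkage% = (2.9 / 40) * 100
Step 3: Shrinkage% = 0.0725 * 100 = 7.25% ≈ 7.3%

7.3%


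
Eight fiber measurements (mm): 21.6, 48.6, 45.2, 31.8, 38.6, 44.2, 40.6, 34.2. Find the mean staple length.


Formula: Mean = sum of lengths / count
Sum = 21.6 + 48.6 + 45.2 + 31.8 + 38.6 + 44.2 + 40.6 + 34.2
Sum = 304.8 mm
Mean = 304.8 / 8 = 38.10 mm

38.10 mm


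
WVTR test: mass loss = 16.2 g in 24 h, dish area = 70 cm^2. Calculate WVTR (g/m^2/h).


Formula: WVTR = mass_loss / (area * time)
Step 1: Convert area: 70 cm^2 = 0.007 m^2
Step 2: WVTR = 16.2 g / (0.007 m^2 * 24 h)
Step 3: WVTR = 16.2 / 0.168 = 96.4 g/m^2/h

96.4 g/m^2/h


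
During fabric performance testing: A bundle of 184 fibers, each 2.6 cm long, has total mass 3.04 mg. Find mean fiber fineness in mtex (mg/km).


Formula: fineness (mtex) = mass (mg) / total length (km) = (mass_mg / total_length_m) * 1000
Step 1: Convert fiber length: 2.6 cm = 0.026 m
Step 2: Total fiber length = 184 * 0.026 = 4.784 m
Step 3: Linear density = 3.04 mg / 4.784 m = 0.6355 mg/m
Step 4: fineness = 0.6355 * 1000 = 635.5 mtex

635.5 mtex


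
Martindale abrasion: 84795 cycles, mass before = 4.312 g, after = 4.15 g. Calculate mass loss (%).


Formula: Mass loss% = ((m_before - m_after) / m_before) * 100
Step 1: Mass loss = 4.312 - 4.15 = 0.162 g
Step 2: Ratio = 0.162 / 4.312 = 0.0375696
Step 3: Mass loss% = 0.0375696 * 100 = 3.75696% ≈ 3.76%

3.76%


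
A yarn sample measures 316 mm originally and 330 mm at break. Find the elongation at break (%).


Formula: Elongation (%) = ((L_break - L0) / L0) * 100
Step 1: Extension = 330 - 316 = 14 mm
Step 2: Elongation = (14 / 316) * 100
Step 3: Elongation = 0.044304 * 100 = 4.4304% ≈ 4.4%

4.4%


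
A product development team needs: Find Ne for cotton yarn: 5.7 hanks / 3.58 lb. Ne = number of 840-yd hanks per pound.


Formula: Ne = hanks / mass_lb
Substituting: Ne = 5.7 / 3.58
Ne = 1.6

1.6 Ne


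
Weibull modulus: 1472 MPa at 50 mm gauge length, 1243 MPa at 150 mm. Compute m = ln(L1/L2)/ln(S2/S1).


Formula: m = ln(L1/L2) / ln(S2/S1)
Step 1: ln(L1/L2) = ln(50/150) = -1.09861
Step 2: S2/S1 = 1243/1472 = 0.84443
Step 3: ln(S2/S1) = ln(0.84443) = -0.16909
Step 4: m = -1.09861 / -0.16909 = 6.50

6.50 (Weibull m)


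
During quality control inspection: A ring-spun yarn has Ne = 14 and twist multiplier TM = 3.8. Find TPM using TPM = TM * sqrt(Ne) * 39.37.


Formula: TPM = TM * sqrt(Ne) * 39.37
Step 1: sqrt(Ne) = sqrt(14) = 3.7417
Step 2: TM * sqrt(Ne) = 3.8 * 3.7417 = 14.2185
Step 3: TPM = 14.2185 * 39.37 = 560 twists/m

560 twists/m


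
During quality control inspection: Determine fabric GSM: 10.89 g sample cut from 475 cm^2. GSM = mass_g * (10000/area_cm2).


Formula: GSM = mass_g / area_m2
Step 1: Convert area: 475 cm^2 = 475 / 10000 = 0.0475 m^2
Step 2: GSM = 10.89 g / 0.0475 m^2 = 229.3 g/m^2

229.3 g/m^2


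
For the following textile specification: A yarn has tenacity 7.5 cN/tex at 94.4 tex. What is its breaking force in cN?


Formula: Breaking force = Tenacity * Linear density
F = 7.5 cN/tex * 94.4 tex
F = 708.00 cN

708.00 cN


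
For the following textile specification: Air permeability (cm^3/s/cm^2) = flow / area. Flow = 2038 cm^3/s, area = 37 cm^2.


Formula: Air Permeability = Airflow / Test Area
AP = 2038 cm^3/s / 37 cm^2
AP = 55.1 cm^3/s/cm^2

55.1 cm^3/s/cm^2


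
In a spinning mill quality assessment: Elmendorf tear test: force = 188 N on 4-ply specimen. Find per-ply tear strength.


Formula: Per-ply strength = Total force / Number of plies
Per-ply = 188 N / 4
Per-ply = 47 N

47 N


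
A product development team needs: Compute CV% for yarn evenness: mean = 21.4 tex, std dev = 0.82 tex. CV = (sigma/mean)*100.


Formula: CV% = (standard deviation / mean) * 100
Step 1: Ratio = 0.82 / 21.4 = 0.038318
Step 2: CV% = 0.038318 * 100 = 3.8318% ≈ 3.8%

3.8%


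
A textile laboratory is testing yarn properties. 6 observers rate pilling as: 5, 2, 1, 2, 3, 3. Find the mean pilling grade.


Formula: Mean = sum / count
Sum = 5 + 2 + 1 + 2 + 3 + 3 = 16
Mean = 16 / 6 = 2.7

2.7


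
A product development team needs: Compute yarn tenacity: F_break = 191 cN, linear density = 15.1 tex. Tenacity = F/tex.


Formula: Tenacity = Breaking force / Linear density
Tenacity = 191 cN / 15.1 tex
Tenacity = 12.65 cN/tex

12.65 cN/tex


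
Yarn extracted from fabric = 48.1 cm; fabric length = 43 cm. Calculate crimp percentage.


Formula: Crimp% = ((L_yarn - L_fabric) / L_fabric) * 100
Step 1: Extension = 48.1 - 43 = 5.1 cm
Step 2: Crimp% = (5.1 / 43) * 100
Step 3: Crimp% = 0.118605 * 100 = 11.8605% ≈ 11.9%

11.9%


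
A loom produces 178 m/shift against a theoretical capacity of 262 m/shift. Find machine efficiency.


Formula: Efficiency% = (Actual output / Theoretical output) * 100
Efficiency% = (178 / 262) * 100
Efficiency% = 0.679389 * 100 = 67.9389% ≈ 67.9%

67.9%


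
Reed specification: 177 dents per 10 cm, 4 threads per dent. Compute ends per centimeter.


Formula: EPC = (dents per 10 cm * ends per dent) / 10
Step 1: Total ends per 10 cm = 177 * 4 = 708
Step 2: EPC = 708 / 10 = 70.8 ends/cm

70.8 ends/cm


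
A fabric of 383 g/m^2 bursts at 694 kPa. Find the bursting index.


Formula: Bursting Index = Bursting Strength / Fabric GSM
BI = 694 kPa / 383 g/m^2
BI = 1.812 kPa/(g/m^2)

1.812 kPa/(g/m^2)


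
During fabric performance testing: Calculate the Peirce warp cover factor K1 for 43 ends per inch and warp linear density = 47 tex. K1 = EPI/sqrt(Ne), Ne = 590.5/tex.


Formula: K1 = EPI / sqrt(Ne), with Ne = 590.5 / tex_warp
Step 1: Ne = 590.5 / 47 = 12.564
Step 2: sqrt(Ne) = sqrt(12.564) = 3.5446
Step 3: K1 = 43 / 3.5446 = 12.1

12.1


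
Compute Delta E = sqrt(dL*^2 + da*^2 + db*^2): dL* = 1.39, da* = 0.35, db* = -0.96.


Formula: Delta E = sqrt(dL*^2 + da*^2 + db*^2)
Step 1: dL*^2 = 1.39^2 = 1.9321
Step 2: da*^2 = 0.35^2 = 0.1225
Step 3: db*^2 = (-0.96)^2 = 0.9216
Step 4: Sum = 1.9321 + 0.1225 + 0.9216 = 2.9762
Step 5: Delta E = sqrt(2.9762) = 1.73

1.73 Delta E


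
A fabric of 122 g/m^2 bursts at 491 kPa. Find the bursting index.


Formula: Bursting Index = Bursting Strength / Fabric GSM
BI = 491 kPa / 122 g/m^2
BI = 4.025 kPa/(g/m^2)

4.025 kPa/(g/m^2)


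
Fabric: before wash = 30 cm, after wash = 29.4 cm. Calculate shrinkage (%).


Formula: Shrinkage% = ((L_before - L_after) / L_before) * 100
Step 1: Shrinkage = 30 - 29.4 = 0.6 cm
Step 2: Shrinkage% = (0.6 / 30) * 100
Step 3: Shrinkage% = 0.02 * 100 = 2.0%

2.0%


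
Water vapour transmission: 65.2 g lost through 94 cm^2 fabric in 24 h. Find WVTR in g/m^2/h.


Formula: WVTR = mass_loss / (area * time)
Step 1: Convert area: 94 cm^2 = 0.0094 m^2
Step 2: WVTR = 65.2 g / (0.0094 m^2 * 24 h)
Step 3: WVTR = 65.2 / 0.2256 = 289.0 g/m^2/h

289.0 g/m^2/h


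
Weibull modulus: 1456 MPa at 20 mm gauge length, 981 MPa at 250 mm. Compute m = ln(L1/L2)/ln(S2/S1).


Formula: m = ln(L1/L2) / ln(S2/S1)
Step 1: ln(L1/L2) = ln(20/250) = -2.52573
Step 2: S2/S1 = 981/1456 = 0.67376
Step 3: ln(S2/S1) = ln(0.67376) = -0.39488
Step 4: m = -2.52573 / -0.39488 = 6.40

6.40 (Weibull m)


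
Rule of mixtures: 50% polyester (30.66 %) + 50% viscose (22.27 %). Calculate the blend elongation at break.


Formula: Blend property = (fraction_A * property_A) + (fraction_B * property_B)
Step 1: Contribution A = 50/100 * 30.66 % = 15.33 %
Step 2: Contribution B = 50/100 * 22.27 % = 11.135 %
Step 3: Blend elongation at break = 15.33 + 11.135 = 26.465 %

26.465 %


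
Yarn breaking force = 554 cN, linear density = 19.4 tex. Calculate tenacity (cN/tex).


Formula: Tenacity = Breaking force / Linear density
Tenacity = 554 cN / 19.4 tex
Tenacity = 28.56 cN/tex

28.56 cN/tex


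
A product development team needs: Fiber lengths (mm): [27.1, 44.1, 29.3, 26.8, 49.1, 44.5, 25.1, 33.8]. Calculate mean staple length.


Formula: Mean = sum of lengths / count
Sum = 27.1 + 44.1 + 29.3 + 26.8 + 49.1 + 44.5 + 25.1 + 33.8
Sum = 279.8 mm
Mean = 279.8 / 8 = 34.98 mm

34.98 mm


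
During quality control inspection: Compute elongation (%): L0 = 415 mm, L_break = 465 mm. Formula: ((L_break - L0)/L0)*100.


Formula: Elongation (%) = ((L_break - L0) / L0) * 100
Step 1: Extension = 465 - 415 = 50 mm
Step 2: Elongation = (50 / 415) * 100
Step 3: Elongation = 0.120482 * 100 = 12.0482% ≈ 12.0%

12.0%


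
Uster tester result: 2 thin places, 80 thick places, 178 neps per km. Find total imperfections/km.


Formula: Total = thin places + thick places + neps
Total = 2 + 80 + 178
Total = 260 imperfections/km

260 imperfections/km


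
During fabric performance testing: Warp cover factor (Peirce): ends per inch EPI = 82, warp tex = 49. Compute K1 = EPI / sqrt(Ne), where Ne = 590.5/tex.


Formula: K1 = EPI / sqrt(Ne), with Ne = 590.5 / tex_warp
Step 1: Ne = 590.5 / 49 = 12.051
Step 2: sqrt(Ne) = sqrt(12.051) = 3.4715
Step 3: K1 = 82 / 3.4715 = 23.6

23.6


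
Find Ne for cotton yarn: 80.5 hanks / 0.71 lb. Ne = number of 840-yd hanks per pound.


Formula: Ne = hanks / mass_lb
Substituting: Ne = 80.5 / 0.71
Ne = 113.4

113.4 Ne


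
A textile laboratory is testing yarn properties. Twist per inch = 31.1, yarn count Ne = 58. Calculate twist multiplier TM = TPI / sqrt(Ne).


Formula: TM = TPI / sqrt(Ne)
Step 1: sqrt(Ne) = sqrt(58) = 7.6158
Step 2: TM = 31.1 / 7.6158 = 4.08

4.08 TM


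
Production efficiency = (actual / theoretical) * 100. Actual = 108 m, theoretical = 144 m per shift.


Formula: Efficiency% = (Actual output / Theoretical output) * 100
Efficiency% = (108 / 144) * 100
Efficiency% = 0.75 * 100 = 75.0%

75.0%


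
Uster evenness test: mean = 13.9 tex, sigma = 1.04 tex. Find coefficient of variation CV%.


Formula: CV% = (standard deviation / mean) * 100
Step 1: Ratio = 1.04 / 13.9 = 0.07482
Step 2: CV% = 0.07482 * 100 = 7.482% ≈ 7.5%

7.5%


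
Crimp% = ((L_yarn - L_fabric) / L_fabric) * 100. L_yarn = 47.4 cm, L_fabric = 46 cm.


Formula: Crimp% = ((L_yarn - L_fabric) / L_fabric) * 100
Step 1: Extension = 47.4 - 46 = 1.4 cm
Step 2: Crimp% = (1.4 / 46) * 100
Step 3: Crimp% = 0.030435 * 100 = 3.0435% ≈ 3.0%

3.0%


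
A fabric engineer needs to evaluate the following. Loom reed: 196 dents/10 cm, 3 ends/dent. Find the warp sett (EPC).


Formula: EPC = (dents per 10 cm * ends per dent) / 10
Step 1: Total ends per 10 cm = 196 * 3 = 588
Step 2: EPC = 588 / 10 = 58.8 ends/cm

58.8 ends/cm


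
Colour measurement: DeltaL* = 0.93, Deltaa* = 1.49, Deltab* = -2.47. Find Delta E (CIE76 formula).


Formula: Delta E = sqrt(dL*^2 + da*^2 + db*^2)
Step 1: dL*^2 = 0.93^2 = 0.8649
Step 2: da*^2 = 1.49^2 = 2.2201
Step 3: db*^2 = (-2.47)^2 = 6.1009
Step 4: Sum = 0.8649 + 2.2201 + 6.1009 = 9.1859
Step 5: Delta E = sqrt(9.1859) = 3.03

3.03 Delta E


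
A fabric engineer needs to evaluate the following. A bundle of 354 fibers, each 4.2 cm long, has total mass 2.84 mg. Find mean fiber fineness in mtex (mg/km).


Formula: fineness (mtex) = mass (mg) / total length (km) = (mass_mg / total_length_m) * 1000
Step 1: Convert fiber length: 4.2 cm = 0.042 m
Step 2: Total fiber length = 354 * 0.042 = 14.868 m
Step 3: Linear density = 2.84 mg / 14.868 m = 0.1910 mg/m
Step 4: fineness = 0.1910 * 1000 = 191.0 mtex

191.0 mtex


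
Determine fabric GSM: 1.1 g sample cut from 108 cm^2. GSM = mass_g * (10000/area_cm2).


Formula: GSM = mass_g / area_m2
Step 1: Convert area: 108 cm^2 = 108 / 10000 = 0.0108 m^2
Step 2: GSM = 1.1 g / 0.0108 m^2 = 101.9 g/m^2

101.9 g/m^2


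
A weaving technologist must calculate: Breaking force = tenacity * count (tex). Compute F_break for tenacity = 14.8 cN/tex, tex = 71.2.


Formula: Breaking force = Tenacity * Linear density
F = 14.8 cN/tex * 71.2 tex
F = 1053.76 cN

1053.76 cN


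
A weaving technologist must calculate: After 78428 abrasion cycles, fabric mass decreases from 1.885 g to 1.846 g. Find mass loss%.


Formula: Mass loss% = ((m_before - m_after) / m_before) * 100
Step 1: Mass loss = 1.885 - 1.846 = 0.039 g
Step 2: Ratio = 0.039 / 1.885 = 0.0206897
Step 3: Mass loss% = 0.0206897 * 100 = 2.06897% ≈ 2.07%

2.07%


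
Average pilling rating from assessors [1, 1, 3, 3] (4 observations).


Formula: Mean = sum / count
Sum = 1 + 1 + 3 + 3 = 8
Mean = 8 / 4 = 2.0

2.0


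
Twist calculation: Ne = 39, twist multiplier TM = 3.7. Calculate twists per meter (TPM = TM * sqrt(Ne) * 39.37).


Formula: TPM = TM * sqrt(Ne) * 39.37
Step 1: sqrt(Ne) = sqrt(39) = 6.245
Step 2: TM * sqrt(Ne) = 3.7 * 6.245 = 23.1065
Step 3: TPM = 23.1065 * 39.37 = 910 twists/m

910 twists/m


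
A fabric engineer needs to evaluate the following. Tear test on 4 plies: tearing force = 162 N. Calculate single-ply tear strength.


Formula: Per-ply strength = Total force / Number of plies
Per-ply = 162 N / 4
Per-ply = 40.5 N

40.5 N


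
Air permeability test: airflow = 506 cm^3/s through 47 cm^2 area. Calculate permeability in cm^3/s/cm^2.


Formula: Air Permeability = Airflow / Test Area
AP = 506 cm^3/s / 47 cm^2
AP = 10.8 cm^3/s/cm^2

10.8 cm^3/s/cm^2


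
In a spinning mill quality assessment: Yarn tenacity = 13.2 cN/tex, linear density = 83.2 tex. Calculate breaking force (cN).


Formula: Breaking force = Tenacity * Linear density
F = 13.2 cN/tex * 83.2 tex
F = 1098.24 cN

1098.24 cN


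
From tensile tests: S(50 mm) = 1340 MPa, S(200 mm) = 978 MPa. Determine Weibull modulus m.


Formula: m = ln(L1/L2) / ln(S2/S1)
Step 1: ln(L1/L2) = ln(50/200) = -1.38629
Step 2: S2/S1 = 978/1340 = 0.72985
Step 3: ln(S2/S1) = ln(0.72985) = -0.31492
Step 4: m = -1.38629 / -0.31492 = 4.40

4.40 (Weibull m)


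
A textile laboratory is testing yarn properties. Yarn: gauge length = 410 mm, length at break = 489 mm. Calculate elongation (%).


Formula: Elongation (%) = ((L_break - L0) / L0) * 100
Step 1: Extension = 489 - 410 = 79 mm
Step 2: Elongation = (79 / 410) * 100
Step 3: Elongation = 0.192683 * 100 = 19.2683% ≈ 19.3%

19.3%


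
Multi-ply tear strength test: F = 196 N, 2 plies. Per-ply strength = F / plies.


Formula: Per-ply strength = Total force / Number of plies
Per-ply = 196 N / 2
Per-ply = 98 N

98 N


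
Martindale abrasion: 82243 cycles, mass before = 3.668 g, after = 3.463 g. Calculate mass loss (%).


Formula: Mass loss% = ((m_before - m_after) / m_before) * 100
Step 1: Mass loss = 3.668 - 3.463 = 0.205 g
Step 2: Ratio = 0.205 / 3.668 = 0.0558888
Step 3: Mass loss% = 0.0558888 * 100 = 5.58888% ≈ 5.59%

5.59%


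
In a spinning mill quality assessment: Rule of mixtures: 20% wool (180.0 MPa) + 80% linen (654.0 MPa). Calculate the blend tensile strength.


Formula: Blend property = (fraction_A * property_A) + (fraction_B * property_B)
Step 1: Contribution A = 20/100 * 180.0 MPa = 36.0 MPa
Step 2: Contribution B = 80/100 * 654.0 MPa = 523.2 MPa
Step 3: Blend tensile strength = 36.0 + 523.2 = 559.2 MPa

559.2 MPa


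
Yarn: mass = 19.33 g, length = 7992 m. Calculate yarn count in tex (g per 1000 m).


Formula: Tex = (mass_g / length_m) * 1000
Substituting: Tex = (19.33 / 7992) * 1000
Intermediate: 19.33 / 7992 = 0.00241867 g/m
Tex = 0.00241867 * 1000 = 2.42 tex

2.42 tex


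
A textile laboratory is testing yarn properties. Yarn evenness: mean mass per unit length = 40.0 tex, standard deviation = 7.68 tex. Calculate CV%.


Formula: CV% = (standard deviation / mean) * 100
Step 1: Ratio = 7.68 / 40.0 = 0.192
Step 2: CV% = 0.192 * 100 = 19.2%

19.2%


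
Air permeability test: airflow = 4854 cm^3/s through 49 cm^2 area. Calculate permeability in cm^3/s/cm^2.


Formula: Air Permeability = Airflow / Test Area
AP = 4854 cm^3/s / 49 cm^2
AP = 99.1 cm^3/s/cm^2

99.1 cm^3/s/cm^2


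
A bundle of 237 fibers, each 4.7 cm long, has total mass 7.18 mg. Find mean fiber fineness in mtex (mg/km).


Formula: fineness (mtex) = mass (mg) / total length (km) = (mass_mg / total_length_m) * 1000
Step 1: Convert fiber length: 4.7 cm = 0.047 m
Step 2: Total fiber length = 237 * 0.047 = 11.139 m
Step 3: Linear density = 7.18 mg / 11.139 m = 0.6446 mg/m
Step 4: fineness = 0.6446 * 1000 = 644.6 mtex

644.6 mtex


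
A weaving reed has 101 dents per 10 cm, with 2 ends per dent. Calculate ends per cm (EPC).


Formula: EPC = (dents per 10 cm * ends per dent) / 10
Step 1: Total ends per 10 cm = 101 * 2 = 202
Step 2: EPC = 202 / 10 = 20.2 ends/cm

20.2 ends/cm


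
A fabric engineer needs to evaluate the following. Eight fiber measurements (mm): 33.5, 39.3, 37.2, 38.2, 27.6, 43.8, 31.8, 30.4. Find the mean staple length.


Formula: Mean = sum of lengths / count
Sum = 33.5 + 39.3 + 37.2 + 38.2 + 27.6 + 43.8 + 31.8 + 30.4
Sum = 281.8 mm
Mean = 281.8 / 8 = 35.23 mm

35.23 mm
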